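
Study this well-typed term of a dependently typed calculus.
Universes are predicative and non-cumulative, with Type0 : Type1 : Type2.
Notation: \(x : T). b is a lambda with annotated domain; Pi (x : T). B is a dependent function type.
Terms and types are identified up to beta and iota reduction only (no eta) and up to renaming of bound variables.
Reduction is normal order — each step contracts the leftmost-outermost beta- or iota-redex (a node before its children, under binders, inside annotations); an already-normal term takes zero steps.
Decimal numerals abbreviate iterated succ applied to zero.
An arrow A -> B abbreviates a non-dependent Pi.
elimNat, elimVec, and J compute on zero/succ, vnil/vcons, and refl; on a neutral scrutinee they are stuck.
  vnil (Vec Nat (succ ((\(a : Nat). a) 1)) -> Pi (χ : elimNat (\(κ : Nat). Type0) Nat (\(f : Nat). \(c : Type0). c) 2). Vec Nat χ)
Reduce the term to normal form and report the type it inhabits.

reduced normal form:
  vnil (Vec Nat 2 -> Pi (a : Nat). Vec Nat a)
the term's type:
  Vec (Vec Nat 2 -> Pi (a : Nat). Vec Nat a) 0
observation: the leftmost-outermost redex is a beta-redex, and normalization takes 8 steps.


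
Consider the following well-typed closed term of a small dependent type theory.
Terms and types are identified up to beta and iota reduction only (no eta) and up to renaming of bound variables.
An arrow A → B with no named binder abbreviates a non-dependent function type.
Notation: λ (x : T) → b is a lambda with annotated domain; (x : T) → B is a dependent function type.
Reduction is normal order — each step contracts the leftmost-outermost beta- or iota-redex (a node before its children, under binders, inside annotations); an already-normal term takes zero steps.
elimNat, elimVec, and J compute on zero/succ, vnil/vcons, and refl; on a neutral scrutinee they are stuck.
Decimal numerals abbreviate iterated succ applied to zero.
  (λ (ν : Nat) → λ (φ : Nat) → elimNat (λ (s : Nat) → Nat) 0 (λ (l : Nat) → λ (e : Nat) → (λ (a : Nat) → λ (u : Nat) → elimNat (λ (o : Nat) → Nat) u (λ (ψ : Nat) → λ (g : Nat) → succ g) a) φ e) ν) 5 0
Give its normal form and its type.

reduced normal form:
  0
the term's type:
  Nat


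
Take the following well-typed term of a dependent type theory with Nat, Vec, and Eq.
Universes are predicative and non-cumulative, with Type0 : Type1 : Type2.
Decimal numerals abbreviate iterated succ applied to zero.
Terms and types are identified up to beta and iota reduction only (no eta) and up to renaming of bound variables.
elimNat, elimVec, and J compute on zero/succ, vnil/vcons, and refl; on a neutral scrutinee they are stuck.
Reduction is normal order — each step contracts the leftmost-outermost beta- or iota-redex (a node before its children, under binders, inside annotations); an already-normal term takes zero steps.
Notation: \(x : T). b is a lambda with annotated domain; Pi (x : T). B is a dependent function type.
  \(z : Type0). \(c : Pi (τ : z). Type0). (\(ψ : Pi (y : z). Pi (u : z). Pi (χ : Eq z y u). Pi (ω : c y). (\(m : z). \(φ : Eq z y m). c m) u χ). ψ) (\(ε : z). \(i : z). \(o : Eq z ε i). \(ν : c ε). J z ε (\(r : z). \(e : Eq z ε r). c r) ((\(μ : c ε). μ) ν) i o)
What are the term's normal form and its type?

reduced normal form:
  \(z : Type0). \(c : Pi (τ : z). Type0). \(ψ : z). \(y : z). \(u : Eq z ψ y). \(χ : c ψ). J z ψ (\(ω : z). \(m : Eq z ψ ω). c ω) χ y u
inferred type:
  Pi (z : Type0). Pi (c : Pi (τ : z). Type0). Pi (ψ : z). Pi (y : z). Pi (u : Eq z ψ y). Pi (χ : c ψ). c y
observation: 2 normal-order steps separate the term from its normal form.


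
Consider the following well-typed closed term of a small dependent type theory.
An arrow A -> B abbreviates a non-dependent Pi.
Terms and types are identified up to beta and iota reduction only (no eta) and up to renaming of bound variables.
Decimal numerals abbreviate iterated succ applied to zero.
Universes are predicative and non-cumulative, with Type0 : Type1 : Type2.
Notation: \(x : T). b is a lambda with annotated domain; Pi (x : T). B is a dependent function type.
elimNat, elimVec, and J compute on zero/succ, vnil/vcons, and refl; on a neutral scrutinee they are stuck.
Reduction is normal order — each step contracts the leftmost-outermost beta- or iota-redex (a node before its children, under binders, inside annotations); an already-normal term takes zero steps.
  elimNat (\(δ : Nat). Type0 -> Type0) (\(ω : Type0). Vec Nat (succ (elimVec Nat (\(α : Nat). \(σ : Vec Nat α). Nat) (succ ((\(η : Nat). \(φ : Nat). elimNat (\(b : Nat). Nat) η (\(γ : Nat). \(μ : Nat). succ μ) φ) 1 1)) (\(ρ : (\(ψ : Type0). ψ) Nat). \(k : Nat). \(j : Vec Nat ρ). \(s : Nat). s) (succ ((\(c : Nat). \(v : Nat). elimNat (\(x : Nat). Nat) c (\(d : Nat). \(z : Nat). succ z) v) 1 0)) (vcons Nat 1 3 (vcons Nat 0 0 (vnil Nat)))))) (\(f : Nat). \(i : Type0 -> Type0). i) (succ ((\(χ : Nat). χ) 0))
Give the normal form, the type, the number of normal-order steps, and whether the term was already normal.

normal form:
  \(δ : Type0). Vec Nat 4
inferred type:
  Type0 -> Type0
normal-order step count: 22
started in normal form: no
first contracted redex: an elimNat iota-redex


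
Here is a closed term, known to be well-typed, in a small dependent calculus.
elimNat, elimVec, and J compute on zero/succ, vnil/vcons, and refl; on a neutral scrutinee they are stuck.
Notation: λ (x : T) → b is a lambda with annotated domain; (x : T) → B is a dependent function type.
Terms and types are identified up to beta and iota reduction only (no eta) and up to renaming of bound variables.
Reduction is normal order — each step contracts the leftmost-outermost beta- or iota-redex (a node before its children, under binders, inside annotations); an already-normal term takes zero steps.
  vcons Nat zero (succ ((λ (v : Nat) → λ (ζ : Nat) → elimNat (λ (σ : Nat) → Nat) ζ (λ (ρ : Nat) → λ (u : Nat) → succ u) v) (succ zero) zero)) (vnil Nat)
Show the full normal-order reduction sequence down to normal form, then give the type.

normal-order reduction sequence:
  vcons Nat zero (succ ((λ (v : Nat) → λ (ζ : Nat) → elimNat (λ (σ : Nat) → Nat) ζ (λ (ρ : Nat) → λ (u : Nat) → succ u) v) (succ zero) zero)) (vnil Nat)
  ~> vcons Nat zero (succ ((λ (v : Nat) → elimNat (λ (ζ : Nat) → Nat) v (λ (σ : Nat) → λ (ρ : Nat) → succ ρ) (succ zero)) zero)) (vnil Nat)
  ~> vcons Nat zero (succ (elimNat (λ (v : Nat) → Nat) zero (λ (ζ : Nat) → λ (σ : Nat) → succ σ) (succ zero))) (vnil Nat)
  ~> vcons Nat zero (succ ((λ (v : Nat) → λ (ζ : Nat) → succ ζ) zero (elimNat (λ (σ : Nat) → Nat) zero (λ (ρ : Nat) → λ (u : Nat) → succ u) zero))) (vnil Nat)
  ~> vcons Nat zero (succ ((λ (v : Nat) → succ v) (elimNat (λ (ζ : Nat) → Nat) zero (λ (σ : Nat) → λ (ρ : Nat) → succ ρ) zero))) (vnil Nat)
  ~> vcons Nat zero (succ (succ (elimNat (λ (v : Nat) → Nat) zero (λ (ζ : Nat) → λ (σ : Nat) → succ σ) zero))) (vnil Nat)
  ~> vcons Nat zero (succ (succ zero)) (vnil Nat)
inferred type:
  Vec Nat (succ zero)


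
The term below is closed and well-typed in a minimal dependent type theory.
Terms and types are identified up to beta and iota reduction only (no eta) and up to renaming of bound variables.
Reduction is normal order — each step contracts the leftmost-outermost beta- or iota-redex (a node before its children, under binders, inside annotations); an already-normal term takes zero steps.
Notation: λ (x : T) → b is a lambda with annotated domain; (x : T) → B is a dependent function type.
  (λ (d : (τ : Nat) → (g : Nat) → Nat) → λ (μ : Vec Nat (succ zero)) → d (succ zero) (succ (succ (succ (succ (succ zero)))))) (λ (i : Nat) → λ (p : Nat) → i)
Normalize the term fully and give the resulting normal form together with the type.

resulting normal form:
  λ (d : Vec Nat (succ zero)) → succ zero
inferred type:
  (d : Vec Nat (succ zero)) → Nat


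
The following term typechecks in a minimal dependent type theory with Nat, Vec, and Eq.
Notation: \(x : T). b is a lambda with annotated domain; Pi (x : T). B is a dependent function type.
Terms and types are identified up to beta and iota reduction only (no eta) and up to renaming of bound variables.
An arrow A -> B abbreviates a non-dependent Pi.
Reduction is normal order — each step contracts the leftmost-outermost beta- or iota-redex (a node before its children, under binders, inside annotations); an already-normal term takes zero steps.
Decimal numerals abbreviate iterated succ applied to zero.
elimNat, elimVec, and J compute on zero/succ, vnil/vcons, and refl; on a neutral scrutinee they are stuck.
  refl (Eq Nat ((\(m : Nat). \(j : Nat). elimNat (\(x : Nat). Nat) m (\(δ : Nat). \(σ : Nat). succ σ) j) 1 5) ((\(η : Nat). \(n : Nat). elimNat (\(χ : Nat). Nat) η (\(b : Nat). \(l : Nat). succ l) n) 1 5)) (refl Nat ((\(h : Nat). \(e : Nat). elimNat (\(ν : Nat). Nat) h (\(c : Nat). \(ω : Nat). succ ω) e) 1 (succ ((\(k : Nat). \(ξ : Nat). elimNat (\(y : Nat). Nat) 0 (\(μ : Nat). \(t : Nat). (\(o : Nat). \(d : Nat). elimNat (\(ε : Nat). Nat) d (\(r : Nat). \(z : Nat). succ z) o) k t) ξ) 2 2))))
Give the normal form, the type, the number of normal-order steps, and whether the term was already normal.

normal form:
  refl (Eq Nat 6 6) (refl Nat 6)
inferred type:
  Eq (Eq Nat 6 6) (refl Nat 6) (refl Nat 6)
reduction steps (normal order): 81
already normal: no
first contracted redex: a beta-redex


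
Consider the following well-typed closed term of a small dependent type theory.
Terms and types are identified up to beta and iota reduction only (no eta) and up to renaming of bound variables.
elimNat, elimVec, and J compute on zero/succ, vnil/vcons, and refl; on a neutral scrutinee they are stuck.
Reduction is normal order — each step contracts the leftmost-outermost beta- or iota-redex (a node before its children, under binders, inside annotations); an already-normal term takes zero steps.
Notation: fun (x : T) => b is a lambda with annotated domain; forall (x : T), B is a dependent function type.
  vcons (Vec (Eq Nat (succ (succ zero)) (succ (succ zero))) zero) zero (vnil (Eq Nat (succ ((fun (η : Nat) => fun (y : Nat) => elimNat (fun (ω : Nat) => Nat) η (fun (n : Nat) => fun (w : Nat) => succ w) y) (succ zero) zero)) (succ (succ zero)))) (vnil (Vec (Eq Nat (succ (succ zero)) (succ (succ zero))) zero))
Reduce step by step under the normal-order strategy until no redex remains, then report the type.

normal-order reduction:
  vcons (Vec (Eq Nat (succ (succ zero)) (succ (succ zero))) zero) zero (vnil (Eq Nat (succ ((fun (η : Nat) => fun (y : Nat) => elimNat (fun (ω : Nat) => Nat) η (fun (n : Nat) => fun (w : Nat) => succ w) y) (succ zero) zero)) (succ (succ zero)))) (vnil (Vec (Eq Nat (succ (succ zero)) (succ (succ zero))) zero))
  ~> vcons (Vec (Eq Nat (succ (succ zero)) (succ (succ zero))) zero) zero (vnil (Eq Nat (succ ((fun (η : Nat) => elimNat (fun (y : Nat) => Nat) (succ zero) (fun (ω : Nat) => fun (n : Nat) => succ n) η) zero)) (succ (succ zero)))) (vnil (Vec (Eq Nat (succ (succ zero)) (succ (succ zero))) zero))
  ~> vcons (Vec (Eq Nat (succ (succ zero)) (succ (succ zero))) zero) zero (vnil (Eq Nat (succ (elimNat (fun (η : Nat) => Nat) (succ zero) (fun (y : Nat) => fun (ω : Nat) => succ ω) zero)) (succ (succ zero)))) (vnil (Vec (Eq Nat (succ (succ zero)) (succ (succ zero))) zero))
  ~> vcons (Vec (Eq Nat (succ (succ zero)) (succ (succ zero))) zero) zero (vnil (Eq Nat (succ (succ zero)) (succ (succ zero)))) (vnil (Vec (Eq Nat (succ (succ zero)) (succ (succ zero))) zero))
the term's type:
  Vec (Vec (Eq Nat (succ (succ zero)) (succ (succ zero))) zero) (succ zero)


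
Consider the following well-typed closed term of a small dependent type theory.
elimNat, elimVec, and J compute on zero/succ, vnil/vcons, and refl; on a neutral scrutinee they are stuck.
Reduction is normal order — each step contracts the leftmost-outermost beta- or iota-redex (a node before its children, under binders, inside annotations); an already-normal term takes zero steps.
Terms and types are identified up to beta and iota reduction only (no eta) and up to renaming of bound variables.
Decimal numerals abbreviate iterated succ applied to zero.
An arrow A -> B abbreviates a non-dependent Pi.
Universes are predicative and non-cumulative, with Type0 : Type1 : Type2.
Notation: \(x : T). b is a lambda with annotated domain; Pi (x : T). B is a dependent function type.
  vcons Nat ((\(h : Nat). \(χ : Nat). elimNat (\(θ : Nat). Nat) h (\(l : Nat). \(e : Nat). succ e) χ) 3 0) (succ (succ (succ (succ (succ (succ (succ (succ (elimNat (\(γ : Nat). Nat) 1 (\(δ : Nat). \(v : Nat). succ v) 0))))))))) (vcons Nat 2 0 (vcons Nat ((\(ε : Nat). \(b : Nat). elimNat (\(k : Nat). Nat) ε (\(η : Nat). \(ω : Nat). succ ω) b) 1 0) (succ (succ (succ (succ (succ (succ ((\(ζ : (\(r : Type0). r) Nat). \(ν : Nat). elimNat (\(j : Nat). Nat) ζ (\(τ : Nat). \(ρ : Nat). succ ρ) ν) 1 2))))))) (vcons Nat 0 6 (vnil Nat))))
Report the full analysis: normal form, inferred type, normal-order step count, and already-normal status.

reduced normal form:
  vcons Nat 3 9 (vcons Nat 2 0 (vcons Nat 1 9 (vcons Nat 0 6 (vnil Nat))))
type:
  Vec Nat 4
steps to reach normal form (normal order): 16
started in normal form: no
first contracted redex: a beta-redex


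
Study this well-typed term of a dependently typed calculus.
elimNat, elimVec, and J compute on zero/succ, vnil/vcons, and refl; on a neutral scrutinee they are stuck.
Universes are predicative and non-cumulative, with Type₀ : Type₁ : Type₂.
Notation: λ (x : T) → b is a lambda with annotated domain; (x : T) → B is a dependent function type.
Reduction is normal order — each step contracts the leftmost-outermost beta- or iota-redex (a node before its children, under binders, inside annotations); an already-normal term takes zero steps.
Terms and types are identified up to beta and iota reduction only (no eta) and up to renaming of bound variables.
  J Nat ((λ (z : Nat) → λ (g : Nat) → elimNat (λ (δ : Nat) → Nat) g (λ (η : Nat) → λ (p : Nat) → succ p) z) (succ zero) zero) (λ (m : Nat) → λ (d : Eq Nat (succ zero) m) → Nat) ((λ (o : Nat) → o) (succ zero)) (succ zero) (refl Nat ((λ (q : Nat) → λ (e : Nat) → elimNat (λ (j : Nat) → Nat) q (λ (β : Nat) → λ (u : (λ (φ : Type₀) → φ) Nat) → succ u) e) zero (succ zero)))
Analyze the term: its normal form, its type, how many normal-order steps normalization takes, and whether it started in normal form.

resulting normal form:
  succ zero
the term's type:
  Nat
reduction steps (normal order): 2
started in normal form: no
first redex: a J iota-redex


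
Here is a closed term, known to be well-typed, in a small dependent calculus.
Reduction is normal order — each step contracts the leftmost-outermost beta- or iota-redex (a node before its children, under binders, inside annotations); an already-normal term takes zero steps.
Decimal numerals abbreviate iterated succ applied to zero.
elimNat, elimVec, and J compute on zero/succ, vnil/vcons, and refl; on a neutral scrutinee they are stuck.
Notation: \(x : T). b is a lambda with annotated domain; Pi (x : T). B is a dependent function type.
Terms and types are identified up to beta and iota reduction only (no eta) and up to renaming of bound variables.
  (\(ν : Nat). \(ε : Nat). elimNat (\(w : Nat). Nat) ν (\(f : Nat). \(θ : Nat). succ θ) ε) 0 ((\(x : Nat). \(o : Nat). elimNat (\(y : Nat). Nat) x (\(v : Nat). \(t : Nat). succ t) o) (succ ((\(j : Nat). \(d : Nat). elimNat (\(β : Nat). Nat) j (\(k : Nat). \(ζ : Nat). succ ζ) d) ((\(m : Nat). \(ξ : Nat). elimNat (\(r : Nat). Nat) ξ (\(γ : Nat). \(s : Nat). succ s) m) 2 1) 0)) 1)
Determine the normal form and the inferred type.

reduced normal form:
  5
the term's type:
  Nat
observation: the leftmost-outermost redex is a beta-redex, and normalization takes 36 steps.


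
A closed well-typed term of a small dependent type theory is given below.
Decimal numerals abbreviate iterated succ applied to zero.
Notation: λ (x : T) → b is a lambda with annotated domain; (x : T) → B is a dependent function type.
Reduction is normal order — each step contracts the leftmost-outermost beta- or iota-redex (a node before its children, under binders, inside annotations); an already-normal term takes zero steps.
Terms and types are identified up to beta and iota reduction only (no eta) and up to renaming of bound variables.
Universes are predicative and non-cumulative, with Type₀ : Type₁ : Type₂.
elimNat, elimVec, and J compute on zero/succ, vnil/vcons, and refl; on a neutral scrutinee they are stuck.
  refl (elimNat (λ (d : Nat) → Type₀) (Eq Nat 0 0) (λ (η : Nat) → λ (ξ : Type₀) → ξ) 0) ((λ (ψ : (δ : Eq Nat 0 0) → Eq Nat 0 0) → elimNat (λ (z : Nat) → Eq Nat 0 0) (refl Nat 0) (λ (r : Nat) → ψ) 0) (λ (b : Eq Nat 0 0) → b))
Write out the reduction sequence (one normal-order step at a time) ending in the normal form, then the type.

normal-order reduction sequence:
  refl (elimNat (λ (d : Nat) → Type₀) (Eq Nat 0 0) (λ (η : Nat) → λ (ξ : Type₀) → ξ) 0) ((λ (ψ : (δ : Eq Nat 0 0) → Eq Nat 0 0) → elimNat (λ (z : Nat) → Eq Nat 0 0) (refl Nat 0) (λ (r : Nat) → ψ) 0) (λ (b : Eq Nat 0 0) → b))
  ~> refl (Eq Nat 0 0) ((λ (d : (η : Eq Nat 0 0) → Eq Nat 0 0) → elimNat (λ (ξ : Nat) → Eq Nat 0 0) (refl Nat 0) (λ (ψ : Nat) → d) 0) (λ (δ : Eq Nat 0 0) → δ))
  ~> refl (Eq Nat 0 0) (elimNat (λ (d : Nat) → Eq Nat 0 0) (refl Nat 0) (λ (η : Nat) → λ (ξ : Eq Nat 0 0) → ξ) 0)
  ~> refl (Eq Nat 0 0) (refl Nat 0)
type:
  Eq (Eq Nat 0 0) (refl Nat 0) (refl Nat 0)


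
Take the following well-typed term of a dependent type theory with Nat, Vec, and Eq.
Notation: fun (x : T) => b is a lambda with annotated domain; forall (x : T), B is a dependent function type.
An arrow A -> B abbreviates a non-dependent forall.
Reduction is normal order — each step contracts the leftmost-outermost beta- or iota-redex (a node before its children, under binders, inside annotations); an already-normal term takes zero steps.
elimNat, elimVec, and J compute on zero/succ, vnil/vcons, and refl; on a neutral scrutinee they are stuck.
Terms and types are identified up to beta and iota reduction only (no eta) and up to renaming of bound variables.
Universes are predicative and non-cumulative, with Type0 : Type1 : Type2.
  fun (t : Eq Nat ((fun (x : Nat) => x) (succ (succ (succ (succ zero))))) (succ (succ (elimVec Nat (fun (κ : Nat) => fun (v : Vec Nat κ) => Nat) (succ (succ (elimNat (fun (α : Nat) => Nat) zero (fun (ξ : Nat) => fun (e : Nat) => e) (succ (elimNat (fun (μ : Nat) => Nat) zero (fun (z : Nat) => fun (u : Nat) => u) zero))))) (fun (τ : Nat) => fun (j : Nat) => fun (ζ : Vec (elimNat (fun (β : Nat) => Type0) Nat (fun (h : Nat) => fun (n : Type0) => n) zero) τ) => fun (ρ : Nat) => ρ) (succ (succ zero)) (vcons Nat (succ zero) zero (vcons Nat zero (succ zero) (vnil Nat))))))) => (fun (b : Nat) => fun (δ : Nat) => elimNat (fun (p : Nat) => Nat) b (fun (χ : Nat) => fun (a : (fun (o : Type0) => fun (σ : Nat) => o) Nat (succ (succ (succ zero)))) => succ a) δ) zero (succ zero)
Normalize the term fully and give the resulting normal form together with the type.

resulting normal form:
  fun (t : Eq Nat (succ (succ (succ (succ zero)))) (succ (succ (succ (succ zero))))) => succ zero
the term's type:
  Eq Nat (succ (succ (succ (succ zero)))) (succ (succ (succ (succ zero)))) -> Nat


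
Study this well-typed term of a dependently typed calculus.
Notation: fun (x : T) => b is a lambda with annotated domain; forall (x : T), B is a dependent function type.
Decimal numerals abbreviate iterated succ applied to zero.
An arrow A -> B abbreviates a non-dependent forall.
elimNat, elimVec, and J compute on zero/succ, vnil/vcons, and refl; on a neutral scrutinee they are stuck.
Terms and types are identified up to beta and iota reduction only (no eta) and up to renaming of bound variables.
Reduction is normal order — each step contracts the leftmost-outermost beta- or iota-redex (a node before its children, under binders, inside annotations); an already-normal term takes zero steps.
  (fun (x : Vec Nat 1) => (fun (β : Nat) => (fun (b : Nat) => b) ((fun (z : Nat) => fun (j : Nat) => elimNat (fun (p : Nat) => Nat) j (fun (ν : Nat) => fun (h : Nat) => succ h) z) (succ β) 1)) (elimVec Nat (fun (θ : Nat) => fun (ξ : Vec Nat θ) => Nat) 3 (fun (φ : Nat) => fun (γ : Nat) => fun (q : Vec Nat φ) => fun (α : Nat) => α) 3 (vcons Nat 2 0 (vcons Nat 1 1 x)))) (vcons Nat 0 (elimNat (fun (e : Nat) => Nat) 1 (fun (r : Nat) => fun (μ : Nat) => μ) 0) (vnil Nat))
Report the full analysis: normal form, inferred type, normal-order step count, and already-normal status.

reduced normal form:
  5
type:
  Nat
normal-order step count: 34
started in normal form: no
first contracted redex: a beta-redex


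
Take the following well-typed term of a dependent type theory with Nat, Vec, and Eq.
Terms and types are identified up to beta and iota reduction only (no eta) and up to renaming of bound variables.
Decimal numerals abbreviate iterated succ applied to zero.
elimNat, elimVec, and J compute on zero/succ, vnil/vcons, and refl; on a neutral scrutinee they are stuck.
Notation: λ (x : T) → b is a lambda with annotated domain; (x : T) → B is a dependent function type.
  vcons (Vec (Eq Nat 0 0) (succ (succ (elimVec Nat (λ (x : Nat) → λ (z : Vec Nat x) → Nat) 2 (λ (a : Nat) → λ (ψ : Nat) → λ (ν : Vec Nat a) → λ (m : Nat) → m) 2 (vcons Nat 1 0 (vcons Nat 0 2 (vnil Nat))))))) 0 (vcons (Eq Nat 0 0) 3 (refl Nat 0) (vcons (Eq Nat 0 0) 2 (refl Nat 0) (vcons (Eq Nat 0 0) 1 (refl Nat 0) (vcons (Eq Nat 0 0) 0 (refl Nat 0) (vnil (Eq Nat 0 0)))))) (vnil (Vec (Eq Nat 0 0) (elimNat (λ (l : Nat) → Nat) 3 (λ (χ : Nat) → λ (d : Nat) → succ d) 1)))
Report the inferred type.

the term's type:
  Vec (Vec (Eq Nat 0 0) 4) 1


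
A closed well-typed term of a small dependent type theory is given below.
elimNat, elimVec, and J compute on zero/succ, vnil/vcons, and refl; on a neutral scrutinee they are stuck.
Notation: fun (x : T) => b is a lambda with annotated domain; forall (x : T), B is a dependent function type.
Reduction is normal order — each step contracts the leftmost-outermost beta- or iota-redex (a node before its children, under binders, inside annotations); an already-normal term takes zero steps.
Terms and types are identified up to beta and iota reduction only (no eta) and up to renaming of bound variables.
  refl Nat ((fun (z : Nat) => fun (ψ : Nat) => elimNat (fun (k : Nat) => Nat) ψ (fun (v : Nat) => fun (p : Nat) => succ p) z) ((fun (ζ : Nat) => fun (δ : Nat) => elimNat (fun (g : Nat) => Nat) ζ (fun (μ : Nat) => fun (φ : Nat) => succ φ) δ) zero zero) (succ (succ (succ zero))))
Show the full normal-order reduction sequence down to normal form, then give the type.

normal-order reduction:
  refl Nat ((fun (z : Nat) => fun (ψ : Nat) => elimNat (fun (k : Nat) => Nat) ψ (fun (v : Nat) => fun (p : Nat) => succ p) z) ((fun (ζ : Nat) => fun (δ : Nat) => elimNat (fun (g : Nat) => Nat) ζ (fun (μ : Nat) => fun (φ : Nat) => succ φ) δ) zero zero) (succ (succ (succ zero))))
  ~> refl Nat ((fun (z : Nat) => elimNat (fun (ψ : Nat) => Nat) z (fun (k : Nat) => fun (v : Nat) => succ v) ((fun (p : Nat) => fun (ζ : Nat) => elimNat (fun (δ : Nat) => Nat) p (fun (g : Nat) => fun (μ : Nat) => succ μ) ζ) zero zero)) (succ (succ (succ zero))))
  ~> refl Nat (elimNat (fun (z : Nat) => Nat) (succ (succ (succ zero))) (fun (ψ : Nat) => fun (k : Nat) => succ k) ((fun (v : Nat) => fun (p : Nat) => elimNat (fun (ζ : Nat) => Nat) v (fun (δ : Nat) => fun (g : Nat) => succ g) p) zero zero))
  ~> refl Nat (elimNat (fun (z : Nat) => Nat) (succ (succ (succ zero))) (fun (ψ : Nat) => fun (k : Nat) => succ k) ((fun (v : Nat) => elimNat (fun (p : Nat) => Nat) zero (fun (ζ : Nat) => fun (δ : Nat) => succ δ) v) zero))
  ~> refl Nat (elimNat (fun (z : Nat) => Nat) (succ (succ (succ zero))) (fun (ψ : Nat) => fun (k : Nat) => succ k) (elimNat (fun (v : Nat) => Nat) zero (fun (p : Nat) => fun (ζ : Nat) => succ ζ) zero))
  ~> refl Nat (elimNat (fun (z : Nat) => Nat) (succ (succ (succ zero))) (fun (ψ : Nat) => fun (k : Nat) => succ k) zero)
  ~> refl Nat (succ (succ (succ zero)))
the term's type:
  Eq Nat (succ (succ (succ zero))) (succ (succ (succ zero)))


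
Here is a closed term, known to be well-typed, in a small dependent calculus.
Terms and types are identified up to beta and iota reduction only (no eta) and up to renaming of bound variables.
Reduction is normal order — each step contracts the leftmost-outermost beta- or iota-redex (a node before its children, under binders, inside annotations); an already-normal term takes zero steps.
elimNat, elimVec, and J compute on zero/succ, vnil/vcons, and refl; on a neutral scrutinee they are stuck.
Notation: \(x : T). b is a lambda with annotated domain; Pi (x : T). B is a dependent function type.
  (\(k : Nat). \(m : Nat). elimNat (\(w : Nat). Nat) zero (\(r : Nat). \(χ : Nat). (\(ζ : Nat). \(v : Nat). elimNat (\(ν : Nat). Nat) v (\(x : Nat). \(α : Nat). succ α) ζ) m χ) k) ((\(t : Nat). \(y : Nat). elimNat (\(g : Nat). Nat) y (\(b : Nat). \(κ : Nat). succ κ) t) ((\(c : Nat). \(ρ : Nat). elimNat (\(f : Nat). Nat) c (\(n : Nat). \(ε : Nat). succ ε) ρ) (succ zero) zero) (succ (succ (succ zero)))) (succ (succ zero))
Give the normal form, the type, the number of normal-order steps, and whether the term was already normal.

reduced normal form:
  succ (succ (succ (succ (succ (succ (succ (succ zero)))))))
inferred type:
  Nat
normal-order step count: 33
term was already normal: no
first redex: a beta-redex


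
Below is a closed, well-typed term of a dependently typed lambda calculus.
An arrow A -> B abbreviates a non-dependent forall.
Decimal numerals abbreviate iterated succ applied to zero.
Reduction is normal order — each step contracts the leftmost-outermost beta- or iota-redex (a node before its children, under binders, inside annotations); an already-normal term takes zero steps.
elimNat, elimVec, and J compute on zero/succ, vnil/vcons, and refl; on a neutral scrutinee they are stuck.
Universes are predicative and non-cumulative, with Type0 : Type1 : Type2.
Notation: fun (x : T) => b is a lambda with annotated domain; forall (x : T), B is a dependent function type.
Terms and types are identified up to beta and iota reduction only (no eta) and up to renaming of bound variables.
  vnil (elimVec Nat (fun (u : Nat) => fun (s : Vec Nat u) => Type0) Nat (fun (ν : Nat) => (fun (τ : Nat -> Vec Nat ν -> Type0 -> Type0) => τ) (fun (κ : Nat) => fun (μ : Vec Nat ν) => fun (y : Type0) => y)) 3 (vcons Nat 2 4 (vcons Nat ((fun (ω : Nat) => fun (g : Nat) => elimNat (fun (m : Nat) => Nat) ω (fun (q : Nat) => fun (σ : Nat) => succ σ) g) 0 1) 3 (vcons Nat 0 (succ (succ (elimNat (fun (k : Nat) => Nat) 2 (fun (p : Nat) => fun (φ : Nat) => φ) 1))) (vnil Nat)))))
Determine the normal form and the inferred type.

normal form:
  vnil Nat
inferred type:
  Vec Nat 0
observation: the term reaches its normal form after 19 normal-order steps.


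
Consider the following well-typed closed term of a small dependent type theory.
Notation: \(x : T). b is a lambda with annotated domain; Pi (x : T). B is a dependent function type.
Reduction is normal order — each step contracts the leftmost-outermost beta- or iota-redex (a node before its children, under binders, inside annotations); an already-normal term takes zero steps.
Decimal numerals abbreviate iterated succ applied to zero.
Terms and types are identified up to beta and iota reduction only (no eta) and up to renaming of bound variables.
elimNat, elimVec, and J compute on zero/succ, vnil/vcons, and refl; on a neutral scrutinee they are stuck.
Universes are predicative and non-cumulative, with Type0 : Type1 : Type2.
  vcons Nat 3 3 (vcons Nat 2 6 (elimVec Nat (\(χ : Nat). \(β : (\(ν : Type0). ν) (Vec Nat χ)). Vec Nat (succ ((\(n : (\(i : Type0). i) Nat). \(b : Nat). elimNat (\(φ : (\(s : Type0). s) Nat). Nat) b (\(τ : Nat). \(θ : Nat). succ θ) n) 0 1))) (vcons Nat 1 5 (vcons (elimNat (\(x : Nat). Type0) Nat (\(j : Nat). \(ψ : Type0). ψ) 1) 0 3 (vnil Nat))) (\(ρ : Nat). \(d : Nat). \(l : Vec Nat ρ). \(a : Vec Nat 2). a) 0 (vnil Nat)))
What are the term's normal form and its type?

reduced normal form:
  vcons Nat 3 3 (vcons Nat 2 6 (vcons Nat 1 5 (vcons Nat 0 3 (vnil Nat))))
the term's type:
  Vec Nat 4
observation: contracting an elimVec iota-redex first, the term normalizes in 5 steps.


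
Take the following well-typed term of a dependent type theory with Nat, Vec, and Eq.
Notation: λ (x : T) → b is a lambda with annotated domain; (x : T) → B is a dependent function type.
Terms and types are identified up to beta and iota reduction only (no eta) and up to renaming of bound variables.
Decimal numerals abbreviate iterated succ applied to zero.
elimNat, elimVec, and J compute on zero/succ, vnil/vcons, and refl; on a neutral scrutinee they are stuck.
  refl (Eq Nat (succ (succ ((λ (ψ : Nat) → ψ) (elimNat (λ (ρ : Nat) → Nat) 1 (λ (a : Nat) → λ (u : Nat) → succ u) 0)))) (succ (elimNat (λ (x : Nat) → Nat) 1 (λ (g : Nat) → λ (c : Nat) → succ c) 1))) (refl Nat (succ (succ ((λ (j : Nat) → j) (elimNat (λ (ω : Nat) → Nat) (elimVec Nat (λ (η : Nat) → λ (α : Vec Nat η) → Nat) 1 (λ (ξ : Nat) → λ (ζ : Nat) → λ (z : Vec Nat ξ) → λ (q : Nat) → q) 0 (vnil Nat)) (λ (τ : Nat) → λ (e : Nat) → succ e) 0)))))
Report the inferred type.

type:
  Eq (Eq Nat 3 3) (refl Nat 3) (refl Nat 3)


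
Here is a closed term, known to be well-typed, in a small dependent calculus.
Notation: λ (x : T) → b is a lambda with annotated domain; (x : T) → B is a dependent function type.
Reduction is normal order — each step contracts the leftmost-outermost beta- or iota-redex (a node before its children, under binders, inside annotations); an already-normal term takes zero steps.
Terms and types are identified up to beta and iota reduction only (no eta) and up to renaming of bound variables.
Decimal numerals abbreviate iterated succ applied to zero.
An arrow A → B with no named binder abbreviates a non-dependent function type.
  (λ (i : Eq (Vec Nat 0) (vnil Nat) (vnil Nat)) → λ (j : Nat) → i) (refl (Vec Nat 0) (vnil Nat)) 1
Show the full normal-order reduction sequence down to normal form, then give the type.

normal-order reduction sequence:
  (λ (i : Eq (Vec Nat 0) (vnil Nat) (vnil Nat)) → λ (j : Nat) → i) (refl (Vec Nat 0) (vnil Nat)) 1
  ~> (λ (i : Nat) → refl (Vec Nat 0) (vnil Nat)) 1
  ~> refl (Vec Nat 0) (vnil Nat)
inferred type:
  Eq (Vec Nat 0) (vnil Nat) (vnil Nat)


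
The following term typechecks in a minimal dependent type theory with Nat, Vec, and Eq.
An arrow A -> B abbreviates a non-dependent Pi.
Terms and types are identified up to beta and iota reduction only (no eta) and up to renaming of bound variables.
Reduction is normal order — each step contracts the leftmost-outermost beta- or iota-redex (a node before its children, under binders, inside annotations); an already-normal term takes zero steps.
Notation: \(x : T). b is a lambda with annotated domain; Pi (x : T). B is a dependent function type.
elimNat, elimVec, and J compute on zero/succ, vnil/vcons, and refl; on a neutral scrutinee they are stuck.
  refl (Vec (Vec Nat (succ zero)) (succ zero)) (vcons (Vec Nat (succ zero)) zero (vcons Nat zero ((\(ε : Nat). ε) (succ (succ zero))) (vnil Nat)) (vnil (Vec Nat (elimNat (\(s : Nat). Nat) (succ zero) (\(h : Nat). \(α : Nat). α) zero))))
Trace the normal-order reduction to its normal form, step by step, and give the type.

reduction (normal order):
  refl (Vec (Vec Nat (succ zero)) (succ zero)) (vcons (Vec Nat (succ zero)) zero (vcons Nat zero ((\(ε : Nat). ε) (succ (succ zero))) (vnil Nat)) (vnil (Vec Nat (elimNat (\(s : Nat). Nat) (succ zero) (\(h : Nat). \(α : Nat). α) zero))))
  ~> refl (Vec (Vec Nat (succ zero)) (succ zero)) (vcons (Vec Nat (succ zero)) zero (vcons Nat zero (succ (succ zero)) (vnil Nat)) (vnil (Vec Nat (elimNat (\(ε : Nat). Nat) (succ zero) (\(s : Nat). \(h : Nat). h) zero))))
  ~> refl (Vec (Vec Nat (succ zero)) (succ zero)) (vcons (Vec Nat (succ zero)) zero (vcons Nat zero (succ (succ zero)) (vnil Nat)) (vnil (Vec Nat (succ zero))))
inferred type:
  Eq (Vec (Vec Nat (succ zero)) (succ zero)) (vcons (Vec Nat (succ zero)) zero (vcons Nat zero (succ (succ zero)) (vnil Nat)) (vnil (Vec Nat (succ zero)))) (vcons (Vec Nat (succ zero)) zero (vcons Nat zero (succ (succ zero)) (vnil Nat)) (vnil (Vec Nat (succ zero))))


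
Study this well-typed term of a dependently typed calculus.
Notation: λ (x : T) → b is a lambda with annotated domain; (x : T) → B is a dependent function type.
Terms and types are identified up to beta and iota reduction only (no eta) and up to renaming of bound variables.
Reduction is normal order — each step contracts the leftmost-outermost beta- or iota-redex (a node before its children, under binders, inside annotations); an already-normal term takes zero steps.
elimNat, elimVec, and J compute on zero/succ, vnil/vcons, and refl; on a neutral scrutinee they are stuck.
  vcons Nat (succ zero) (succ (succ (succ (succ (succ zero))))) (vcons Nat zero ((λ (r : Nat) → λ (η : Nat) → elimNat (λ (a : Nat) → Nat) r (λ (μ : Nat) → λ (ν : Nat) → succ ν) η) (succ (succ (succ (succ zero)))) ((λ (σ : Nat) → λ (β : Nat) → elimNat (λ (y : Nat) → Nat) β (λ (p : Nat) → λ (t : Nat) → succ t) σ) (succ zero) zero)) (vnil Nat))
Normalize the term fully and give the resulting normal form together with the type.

reduced normal form:
  vcons Nat (succ zero) (succ (succ (succ (succ (succ zero))))) (vcons Nat zero (succ (succ (succ (succ (succ zero))))) (vnil Nat))
type:
  Vec Nat (succ (succ zero))
observation: the term reaches its normal form after 12 normal-order steps.


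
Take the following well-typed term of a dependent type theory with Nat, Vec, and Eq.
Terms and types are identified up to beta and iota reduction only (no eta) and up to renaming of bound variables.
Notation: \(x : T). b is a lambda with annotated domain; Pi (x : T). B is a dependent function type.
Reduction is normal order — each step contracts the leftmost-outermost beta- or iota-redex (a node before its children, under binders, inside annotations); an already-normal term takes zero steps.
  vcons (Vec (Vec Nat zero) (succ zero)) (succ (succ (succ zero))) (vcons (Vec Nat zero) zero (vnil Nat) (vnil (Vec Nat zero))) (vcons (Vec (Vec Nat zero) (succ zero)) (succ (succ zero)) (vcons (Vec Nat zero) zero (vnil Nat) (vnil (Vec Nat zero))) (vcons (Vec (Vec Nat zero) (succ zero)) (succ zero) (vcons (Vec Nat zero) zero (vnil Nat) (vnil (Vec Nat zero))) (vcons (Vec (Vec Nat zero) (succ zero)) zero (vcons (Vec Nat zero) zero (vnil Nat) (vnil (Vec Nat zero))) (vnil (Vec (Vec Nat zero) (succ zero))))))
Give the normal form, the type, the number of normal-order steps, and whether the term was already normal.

resulting normal form:
  vcons (Vec (Vec Nat zero) (succ zero)) (succ (succ (succ zero))) (vcons (Vec Nat zero) zero (vnil Nat) (vnil (Vec Nat zero))) (vcons (Vec (Vec Nat zero) (succ zero)) (succ (succ zero)) (vcons (Vec Nat zero) zero (vnil Nat) (vnil (Vec Nat zero))) (vcons (Vec (Vec Nat zero) (succ zero)) (succ zero) (vcons (Vec Nat zero) zero (vnil Nat) (vnil (Vec Nat zero))) (vcons (Vec (Vec Nat zero) (succ zero)) zero (vcons (Vec Nat zero) zero (vnil Nat) (vnil (Vec Nat zero))) (vnil (Vec (Vec Nat zero) (succ zero))))))
the term's type:
  Vec (Vec (Vec Nat zero) (succ zero)) (succ (succ (succ (succ zero))))
normal-order step count: 0
term was already normal: yes


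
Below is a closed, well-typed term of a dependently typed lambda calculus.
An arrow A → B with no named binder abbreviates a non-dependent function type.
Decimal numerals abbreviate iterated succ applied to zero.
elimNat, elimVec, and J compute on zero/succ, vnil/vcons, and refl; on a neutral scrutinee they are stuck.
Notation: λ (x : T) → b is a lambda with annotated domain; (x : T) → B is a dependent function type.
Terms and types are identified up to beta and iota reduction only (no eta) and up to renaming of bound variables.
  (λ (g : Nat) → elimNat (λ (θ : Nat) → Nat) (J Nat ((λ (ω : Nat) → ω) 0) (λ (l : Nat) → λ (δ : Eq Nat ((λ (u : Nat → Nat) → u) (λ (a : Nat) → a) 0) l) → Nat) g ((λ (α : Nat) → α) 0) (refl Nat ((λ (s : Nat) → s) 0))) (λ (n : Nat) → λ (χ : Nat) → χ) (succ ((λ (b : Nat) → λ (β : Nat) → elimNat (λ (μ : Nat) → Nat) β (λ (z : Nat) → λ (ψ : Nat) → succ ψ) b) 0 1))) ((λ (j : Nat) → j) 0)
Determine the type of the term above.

type:
  Nat


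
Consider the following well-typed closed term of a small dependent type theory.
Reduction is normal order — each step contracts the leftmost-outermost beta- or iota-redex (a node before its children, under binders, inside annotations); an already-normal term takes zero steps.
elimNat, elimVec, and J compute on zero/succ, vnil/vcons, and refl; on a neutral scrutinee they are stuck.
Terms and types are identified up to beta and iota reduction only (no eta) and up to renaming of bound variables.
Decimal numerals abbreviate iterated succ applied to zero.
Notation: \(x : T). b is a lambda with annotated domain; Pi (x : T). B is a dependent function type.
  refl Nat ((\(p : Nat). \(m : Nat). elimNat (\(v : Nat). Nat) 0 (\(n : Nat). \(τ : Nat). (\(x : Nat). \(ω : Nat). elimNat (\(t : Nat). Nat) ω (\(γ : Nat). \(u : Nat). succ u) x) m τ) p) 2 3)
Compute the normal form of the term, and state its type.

resulting normal form:
  refl Nat 6
the term's type:
  Eq Nat 6 6
observation: the first redex contracted is a beta-redex; the normal form is reached in 33 normal-order steps.


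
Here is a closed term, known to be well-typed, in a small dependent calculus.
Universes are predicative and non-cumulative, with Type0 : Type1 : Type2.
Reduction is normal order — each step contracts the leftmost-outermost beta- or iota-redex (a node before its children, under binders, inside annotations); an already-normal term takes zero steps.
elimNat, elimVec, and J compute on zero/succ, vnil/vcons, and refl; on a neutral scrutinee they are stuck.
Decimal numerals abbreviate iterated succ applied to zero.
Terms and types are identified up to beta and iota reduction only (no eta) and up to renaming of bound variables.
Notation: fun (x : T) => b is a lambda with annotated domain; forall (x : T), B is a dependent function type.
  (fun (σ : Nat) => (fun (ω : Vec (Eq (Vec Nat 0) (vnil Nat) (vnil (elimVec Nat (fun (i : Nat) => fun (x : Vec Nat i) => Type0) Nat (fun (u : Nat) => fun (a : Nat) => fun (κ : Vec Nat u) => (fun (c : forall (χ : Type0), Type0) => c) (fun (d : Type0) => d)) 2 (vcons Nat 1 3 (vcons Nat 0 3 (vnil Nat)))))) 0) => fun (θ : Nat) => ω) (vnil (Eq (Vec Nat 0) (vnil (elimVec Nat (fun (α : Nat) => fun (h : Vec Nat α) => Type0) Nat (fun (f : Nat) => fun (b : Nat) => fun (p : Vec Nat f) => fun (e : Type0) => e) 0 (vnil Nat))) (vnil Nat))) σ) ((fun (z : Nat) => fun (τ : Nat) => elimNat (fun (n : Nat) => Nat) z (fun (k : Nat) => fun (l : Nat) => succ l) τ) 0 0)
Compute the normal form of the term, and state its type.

reduced normal form:
  vnil (Eq (Vec Nat 0) (vnil Nat) (vnil Nat))
type:
  Vec (Eq (Vec Nat 0) (vnil Nat) (vnil Nat)) 0


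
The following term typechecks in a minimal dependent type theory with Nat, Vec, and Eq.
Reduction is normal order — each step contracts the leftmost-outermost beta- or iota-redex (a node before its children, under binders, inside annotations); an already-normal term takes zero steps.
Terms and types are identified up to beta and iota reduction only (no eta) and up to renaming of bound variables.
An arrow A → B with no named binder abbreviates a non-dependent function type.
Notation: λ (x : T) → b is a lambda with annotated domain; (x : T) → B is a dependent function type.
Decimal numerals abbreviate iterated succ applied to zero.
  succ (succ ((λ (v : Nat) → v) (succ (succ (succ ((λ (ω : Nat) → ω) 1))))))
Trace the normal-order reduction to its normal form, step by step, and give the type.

normal-order reduction:
  succ (succ ((λ (v : Nat) → v) (succ (succ (succ ((λ (ω : Nat) → ω) 1))))))
  ~> succ (succ (succ (succ (succ ((λ (v : Nat) → v) 1)))))
  ~> 6
type:
  Nat
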